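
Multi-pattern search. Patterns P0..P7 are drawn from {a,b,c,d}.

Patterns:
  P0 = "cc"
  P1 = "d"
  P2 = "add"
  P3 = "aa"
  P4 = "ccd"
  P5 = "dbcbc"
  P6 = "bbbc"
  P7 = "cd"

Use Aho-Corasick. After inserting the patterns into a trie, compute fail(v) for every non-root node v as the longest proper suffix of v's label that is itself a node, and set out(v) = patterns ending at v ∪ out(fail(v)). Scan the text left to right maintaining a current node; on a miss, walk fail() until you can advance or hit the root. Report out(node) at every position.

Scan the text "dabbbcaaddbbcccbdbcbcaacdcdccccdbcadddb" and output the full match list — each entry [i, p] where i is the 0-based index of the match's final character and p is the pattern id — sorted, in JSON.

Build automaton:
Trie nodes:
  n0 'ε': a→4 b→13 c→1 d→3
  n1 'c': c→2 d→17
  n2 'cc': d→8  [P0 ends]
  n3 'd': b→9  [P1 ends]
  n4 'a': a→7 d→5
  n5 'ad': d→6
  n6 'add': ·  [P2 ends]
  n7 'aa': ·  [P3 ends]
  n8 'ccd': ·  [P4 ends]
  n9 'db': c→10
  n10 'dbc': b→11
  n11 'dbcb': c→12
  n12 'dbcbc': ·  [P5 ends]
  n13 'b': b→14
  n14 'bb': b→15
  n15 'bbb': c→16
  n16 'bbbc': ·  [P6 ends]
  n17 'cd': ·  [P7 ends]

BFS fail/out derivation:
  fail(1) 'c': from fail(0)=0 chase 'c': 0 ⇒ 0;  out=∅∪out(0)=∅
  fail(3) 'd': from fail(0)=0 chase 'd': 0 ⇒ 0;  out={1}∪out(0)={1}
  fail(4) 'a': from fail(0)=0 chase 'a': 0 ⇒ 0;  out=∅∪out(0)=∅
  fail(13) 'b': from fail(0)=0 chase 'b': 0 ⇒ 0;  out=∅∪out(0)=∅
  fail(2) 'cc': from fail(1)=0 chase 'c': 0 ⇒ 1;  out={0}∪out(1)={0}
  fail(5) 'ad': from fail(4)=0 chase 'd': 0 ⇒ 3;  out=∅∪out(3)={1}
  fail(7) 'aa': from fail(4)=0 chase 'a': 0 ⇒ 4;  out={3}∪out(4)={3}
  fail(9) 'db': from fail(3)=0 chase 'b': 0 ⇒ 13;  out=∅∪out(13)=∅
  fail(14) 'bb': from fail(13)=0 chase 'b': 0 ⇒ 13;  out=∅∪out(13)=∅
  fail(17) 'cd': from fail(1)=0 chase 'd': 0 ⇒ 3;  out={7}∪out(3)={1,7}
  fail(6) 'add': from fail(5)=3 chase 'd': 3→0 ⇒ 3;  out={2}∪out(3)={1,2}
  fail(8) 'ccd': from fail(2)=1 chase 'd': 1 ⇒ 17;  out={4}∪out(17)={1,4,7}
  fail(10) 'dbc': from fail(9)=13 chase 'c': 13→0 ⇒ 1;  out=∅∪out(1)=∅
  fail(15) 'bbb': from fail(14)=13 chase 'b': 13 ⇒ 14;  out=∅∪out(14)=∅
  fail(11) 'dbcb': from fail(10)=1 chase 'b': 1→0 ⇒ 13;  out=∅∪out(13)=∅
  fail(16) 'bbbc': from fail(15)=14 chase 'c': 14→13→0 ⇒ 1;  out={6}∪out(1)={6}
  fail(12) 'dbcbc': from fail(11)=13 chase 'c': 13→0 ⇒ 1;  out={5}∪out(1)={5}

Text stream:
pos 0 'd': at 3  emit P1@[0:0]
pos 1 'a': at 4 (via fail)
pos 2 'b': at 13 (via fail)
pos 3 'b': at 14
pos 4 'b': at 15
pos 5 'c': at 16  emit P6@[2:5]
pos 6 'a': at 4 (via fail)
pos 7 'a': at 7  emit P3@[6:7]
pos 8 'd': at 5 (via fail)  emit P1@[8:8]
pos 9 'd': at 6  emit P1@[9:9],P2@[7:9]
pos 10 'b': at 9 (via fail)
pos 11 'b': at 14 (via fail)
pos 12 'c': at 1 (via fail)
pos 13 'c': at 2  emit P0@[12:13]
pos 14 'c': at 2 (via fail)  emit P0@[13:14]
pos 15 'b': at 13 (via fail)
pos 16 'd': at 3 (via fail)  emit P1@[16:16]
pos 17 'b': at 9
pos 18 'c': at 10
pos 19 'b': at 11
pos 20 'c': at 12  emit P5@[16:20]
pos 21 'a': at 4 (via fail)
pos 22 'a': at 7  emit P3@[21:22]
pos 23 'c': at 1 (via fail)
pos 24 'd': at 17  emit P1@[24:24],P7@[23:24]
pos 25 'c': at 1 (via fail)
pos 26 'd': at 17  emit P1@[26:26],P7@[25:26]
pos 27 'c': at 1 (via fail)
pos 28 'c': at 2  emit P0@[27:28]
pos 29 'c': at 2 (via fail)  emit P0@[28:29]
pos 30 'c': at 2 (via fail)  emit P0@[29:30]
pos 31 'd': at 8  emit P1@[31:31],P4@[29:31],P7@[30:31]
pos 32 'b': at 9 (via fail)
pos 33 'c': at 10
pos 34 'a': at 4 (via fail)
pos 35 'd': at 5  emit P1@[35:35]
pos 36 'd': at 6  emit P1@[36:36],P2@[34:36]
pos 37 'd': at 3 (via fail)  emit P1@[37:37]
pos 38 'b': at 9

Matches: [[0,1],[5,6],[7,3],[8,1],[9,1],[9,2],[13,0],[14,0],[16,1],[20,5],[22,3],[24,1],[24,7],[26,1],[26,7],[28,0],[29,0],[30,0],[31,1],[31,4],[31,7],[35,1],[36,1],[36,2],[37,1]]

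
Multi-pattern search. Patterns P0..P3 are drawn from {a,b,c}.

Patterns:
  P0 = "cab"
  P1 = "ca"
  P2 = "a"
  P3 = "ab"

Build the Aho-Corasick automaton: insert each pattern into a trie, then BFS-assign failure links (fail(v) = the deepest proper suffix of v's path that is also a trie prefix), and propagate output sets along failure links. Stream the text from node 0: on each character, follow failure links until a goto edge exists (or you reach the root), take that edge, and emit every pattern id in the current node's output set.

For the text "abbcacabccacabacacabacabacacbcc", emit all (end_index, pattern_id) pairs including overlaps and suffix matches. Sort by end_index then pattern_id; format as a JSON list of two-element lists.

Construct AC machine:
Trie nodes:
  n0 'ε': a→4 c→1
  n1 'c': a→2
  n2 'ca': b→3  [P1 ends]
  n3 'cab': ·  [P0 ends]
  n4 'a': b→5  [P2 ends]
  n5 'ab': ·  [P3 ends]

BFS fail/out derivation:
  n1('c'): parent n0 fail=0; on 'c' 0 → fail=0;  out ∅∪∅=∅
  n4('a'): parent n0 fail=0; on 'a' 0 → fail=0;  out {2}∪∅={2}
  n2('ca'): parent n1 fail=0; on 'a' 0 → fail=4;  out {1}∪{2}={1,2}
  n5('ab'): parent n4 fail=0; on 'b' 0 → fail=0;  out {3}∪∅={3}
  n3('cab'): parent n2 fail=4; on 'b' 4 → fail=5;  out {0}∪{3}={0,3}

Run:
[0] read 'a'  n0⇒n4  → match P2@[0:0]
[1] read 'b'  n4⇒n5  → match P3@[0:1]
[2] read 'b'  n5⇒n0 (via fail)
[3] read 'c'  n0⇒n1
[4] read 'a'  n1⇒n2  → match P1@[3:4],P2@[4:4]
[5] read 'c'  n2⇒n1 (via fail)
[6] read 'a'  n1⇒n2  → match P1@[5:6],P2@[6:6]
[7] read 'b'  n2⇒n3  → match P0@[5:7],P3@[6:7]
[8] read 'c'  n3⇒n1 (via fail)
[9] read 'c'  n1⇒n1 (via fail)
[10] read 'a'  n1⇒n2  → match P1@[9:10],P2@[10:10]
[11] read 'c'  n2⇒n1 (via fail)
[12] read 'a'  n1⇒n2  → match P1@[11:12],P2@[12:12]
[13] read 'b'  n2⇒n3  → match P0@[11:13],P3@[12:13]
[14] read 'a'  n3⇒n4 (via fail)  → match P2@[14:14]
[15] read 'c'  n4⇒n1 (via fail)
[16] read 'a'  n1⇒n2  → match P1@[15:16],P2@[16:16]
[17] read 'c'  n2⇒n1 (via fail)
[18] read 'a'  n1⇒n2  → match P1@[17:18],P2@[18:18]
[19] read 'b'  n2⇒n3  → match P0@[17:19],P3@[18:19]
[20] read 'a'  n3⇒n4 (via fail)  → match P2@[20:20]
[21] read 'c'  n4⇒n1 (via fail)
[22] read 'a'  n1⇒n2  → match P1@[21:22],P2@[22:22]
[23] read 'b'  n2⇒n3  → match P0@[21:23],P3@[22:23]
[24] read 'a'  n3⇒n4 (via fail)  → match P2@[24:24]
[25] read 'c'  n4⇒n1 (via fail)
[26] read 'a'  n1⇒n2  → match P1@[25:26],P2@[26:26]
[27] read 'c'  n2⇒n1 (via fail)
[28] read 'b'  n1⇒n0 (via fail)
[29] read 'c'  n0⇒n1
[30] read 'c'  n1⇒n1 (via fail)

Result: [[0,2],[1,3],[4,1],[4,2],[6,1],[6,2],[7,0],[7,3],[10,1],[10,2],[12,1],[12,2],[13,0],[13,3],[14,2],[16,1],[16,2],[18,1],[18,2],[19,0],[19,3],[20,2],[22,1],[22,2],[23,0],[23,3],[24,2],[26,1],[26,2]]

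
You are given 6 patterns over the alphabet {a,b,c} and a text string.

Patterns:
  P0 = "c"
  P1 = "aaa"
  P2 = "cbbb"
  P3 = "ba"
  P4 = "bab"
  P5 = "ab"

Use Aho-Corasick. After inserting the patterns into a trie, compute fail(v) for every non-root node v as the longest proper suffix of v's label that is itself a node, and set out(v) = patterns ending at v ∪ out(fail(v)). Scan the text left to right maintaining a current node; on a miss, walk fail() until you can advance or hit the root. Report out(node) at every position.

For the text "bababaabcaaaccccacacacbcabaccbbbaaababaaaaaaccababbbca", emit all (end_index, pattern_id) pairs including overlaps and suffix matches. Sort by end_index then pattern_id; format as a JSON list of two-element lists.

Build automaton:
Trie (insert patterns):
  n0 'ε': a→2 b→8 c→1
  n1 'c': b→5  ←P0
  n2 'a': a→3 b→11
  n3 'aa': a→4
  n4 'aaa': ·  ←P1
  n5 'cb': b→6
  n6 'cbb': b→7
  n7 'cbbb': ·  ←P2
  n8 'b': a→9
  n9 'ba': b→10  ←P3
  n10 'bab': ·  ←P4
  n11 'ab': ·  ←P5

BFS fail/out derivation:
  n1('c'): parent n0 fail=0; on 'c' 0 → fail=0;  out {0}∪∅={0}
  n2('a'): parent n0 fail=0; on 'a' 0 → fail=0;  out ∅∪∅=∅
  n8('b'): parent n0 fail=0; on 'b' 0 → fail=0;  out ∅∪∅=∅
  n3('aa'): parent n2 fail=0; on 'a' 0 → fail=2;  out ∅∪∅=∅
  n5('cb'): parent n1 fail=0; on 'b' 0 → fail=8;  out ∅∪∅=∅
  n9('ba'): parent n8 fail=0; on 'a' 0 → fail=2;  out {3}∪∅={3}
  n11('ab'): parent n2 fail=0; on 'b' 0 → fail=8;  out {5}∪∅={5}
  n4('aaa'): parent n3 fail=2; on 'a' 2 → fail=3;  out {1}∪∅={1}
  n6('cbb'): parent n5 fail=8; on 'b' 8→0 → fail=8;  out ∅∪∅=∅
  n10('bab'): parent n9 fail=2; on 'b' 2 → fail=11;  out {4}∪{5}={4,5}
  n7('cbbb'): parent n6 fail=8; on 'b' 8→0 → fail=8;  out {2}∪∅={2}

Run:
[0] read 'b'  n0⇒n8
[1] read 'a'  n8⇒n9  ** P3@[0:1]
[2] read 'b'  n9⇒n10  ** P4@[0:2],P5@[1:2]
[3] read 'a'  n10⇒n9 ·f  ** P3@[2:3]
[4] read 'b'  n9⇒n10  ** P4@[2:4],P5@[3:4]
[5] read 'a'  n10⇒n9 ·f  ** P3@[4:5]
[6] read 'a'  n9⇒n3 ·f
[7] read 'b'  n3⇒n11 ·f  ** P5@[6:7]
[8] read 'c'  n11⇒n1 ·f  ** P0@[8:8]
[9] read 'a'  n1⇒n2 ·f
[10] read 'a'  n2⇒n3
[11] read 'a'  n3⇒n4  ** P1@[9:11]
[12] read 'c'  n4⇒n1 ·f  ** P0@[12:12]
[13] read 'c'  n1⇒n1 ·f  ** P0@[13:13]
[14] read 'c'  n1⇒n1 ·f  ** P0@[14:14]
[15] read 'c'  n1⇒n1 ·f  ** P0@[15:15]
[16] read 'a'  n1⇒n2 ·f
[17] read 'c'  n2⇒n1 ·f  ** P0@[17:17]
[18] read 'a'  n1⇒n2 ·f
[19] read 'c'  n2⇒n1 ·f  ** P0@[19:19]
[20] read 'a'  n1⇒n2 ·f
[21] read 'c'  n2⇒n1 ·f  ** P0@[21:21]
[22] read 'b'  n1⇒n5
[23] read 'c'  n5⇒n1 ·f  ** P0@[23:23]
[24] read 'a'  n1⇒n2 ·f
[25] read 'b'  n2⇒n11  ** P5@[24:25]
[26] read 'a'  n11⇒n9 ·f  ** P3@[25:26]
[27] read 'c'  n9⇒n1 ·f  ** P0@[27:27]
[28] read 'c'  n1⇒n1 ·f  ** P0@[28:28]
[29] read 'b'  n1⇒n5
[30] read 'b'  n5⇒n6
[31] read 'b'  n6⇒n7  ** P2@[28:31]
[32] read 'a'  n7⇒n9 ·f  ** P3@[31:32]
[33] read 'a'  n9⇒n3 ·f
[34] read 'a'  n3⇒n4  ** P1@[32:34]
[35] read 'b'  n4⇒n11 ·f  ** P5@[34:35]
[36] read 'a'  n11⇒n9 ·f  ** P3@[35:36]
[37] read 'b'  n9⇒n10  ** P4@[35:37],P5@[36:37]
[38] read 'a'  n10⇒n9 ·f  ** P3@[37:38]
[39] read 'a'  n9⇒n3 ·f
[40] read 'a'  n3⇒n4  ** P1@[38:40]
[41] read 'a'  n4⇒n4 ·f  ** P1@[39:41]
[42] read 'a'  n4⇒n4 ·f  ** P1@[40:42]
[43] read 'a'  n4⇒n4 ·f  ** P1@[41:43]
[44] read 'c'  n4⇒n1 ·f  ** P0@[44:44]
[45] read 'c'  n1⇒n1 ·f  ** P0@[45:45]
[46] read 'a'  n1⇒n2 ·f
[47] read 'b'  n2⇒n11  ** P5@[46:47]
[48] read 'a'  n11⇒n9 ·f  ** P3@[47:48]
[49] read 'b'  n9⇒n10  ** P4@[47:49],P5@[48:49]
[50] read 'b'  n10⇒n8 ·f
[51] read 'b'  n8⇒n8 ·f
[52] read 'c'  n8⇒n1 ·f  ** P0@[52:52]
[53] read 'a'  n1⇒n2 ·f

Result: [[1,3],[2,4],[2,5],[3,3],[4,4],[4,5],[5,3],[7,5],[8,0],[11,1],[12,0],[13,0],[14,0],[15,0],[17,0],[19,0],[21,0],[23,0],[25,5],[26,3],[27,0],[28,0],[31,2],[32,3],[34,1],[35,5],[36,3],[37,4],[37,5],[38,3],[40,1],[41,1],[42,1],[43,1],[44,0],[45,0],[47,5],[48,3],[49,4],[49,5],[52,0]]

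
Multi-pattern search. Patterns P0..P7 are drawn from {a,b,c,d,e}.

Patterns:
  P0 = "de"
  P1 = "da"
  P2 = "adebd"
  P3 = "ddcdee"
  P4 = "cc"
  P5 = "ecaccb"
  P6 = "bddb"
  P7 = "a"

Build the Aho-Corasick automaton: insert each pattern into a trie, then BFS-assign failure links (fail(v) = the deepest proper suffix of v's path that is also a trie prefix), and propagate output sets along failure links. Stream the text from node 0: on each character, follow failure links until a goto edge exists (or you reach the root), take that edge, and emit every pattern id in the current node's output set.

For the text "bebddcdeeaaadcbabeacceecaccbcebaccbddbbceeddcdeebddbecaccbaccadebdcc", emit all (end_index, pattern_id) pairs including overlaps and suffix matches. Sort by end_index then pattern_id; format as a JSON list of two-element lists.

Build automaton:
Trie (insert patterns):
  0='ε' goto a→4 b→22 c→14 d→1 e→16
  1='d' goto a→3 d→9 e→2
  2='de' goto ·  [P0 ends]
  3='da' goto ·  [P1 ends]
  4='a' goto d→5  [P7 ends]
  5='ad' goto e→6
  6='ade' goto b→7
  7='adeb' goto d→8
  8='adebd' goto ·  [P2 ends]
  9='dd' goto c→10
  10='ddc' goto d→11
  11='ddcd' goto e→12
  12='ddcde' goto e→13
  13='ddcdee' goto ·  [P3 ends]
  14='c' goto c→15
  15='cc' goto ·  [P4 ends]
  16='e' goto c→17
  17='ec' goto a→18
  18='eca' goto c→19
  19='ecac' goto c→20
  20='ecacc' goto b→21
  21='ecaccb' goto ·  [P5 ends]
  22='b' goto d→23
  23='bd' goto d→24
  24='bdd' goto b→25
  25='bddb' goto ·  [P6 ends]

BFS fail/out derivation:
  fail(1) 'd': from fail(0)=0 chase 'd': 0 ⇒ 0;  out=∅∪out(0)=∅
  fail(4) 'a': from fail(0)=0 chase 'a': 0 ⇒ 0;  out={7}∪out(0)={7}
  fail(14) 'c': from fail(0)=0 chase 'c': 0 ⇒ 0;  out=∅∪out(0)=∅
  fail(16) 'e': from fail(0)=0 chase 'e': 0 ⇒ 0;  out=∅∪out(0)=∅
  fail(22) 'b': from fail(0)=0 chase 'b': 0 ⇒ 0;  out=∅∪out(0)=∅
  fail(2) 'de': from fail(1)=0 chase 'e': 0 ⇒ 16;  out={0}∪out(16)={0}
  fail(3) 'da': from fail(1)=0 chase 'a': 0 ⇒ 4;  out={1}∪out(4)={1,7}
  fail(5) 'ad': from fail(4)=0 chase 'd': 0 ⇒ 1;  out=∅∪out(1)=∅
  fail(9) 'dd': from fail(1)=0 chase 'd': 0 ⇒ 1;  out=∅∪out(1)=∅
  fail(15) 'cc': from fail(14)=0 chase 'c': 0 ⇒ 14;  out={4}∪out(14)={4}
  fail(17) 'ec': from fail(16)=0 chase 'c': 0 ⇒ 14;  out=∅∪out(14)=∅
  fail(23) 'bd': from fail(22)=0 chase 'd': 0 ⇒ 1;  out=∅∪out(1)=∅
  fail(6) 'ade': from fail(5)=1 chase 'e': 1 ⇒ 2;  out=∅∪out(2)={0}
  fail(10) 'ddc': from fail(9)=1 chase 'c': 1→0 ⇒ 14;  out=∅∪out(14)=∅
  fail(18) 'eca': from fail(17)=14 chase 'a': 14→0 ⇒ 4;  out=∅∪out(4)={7}
  fail(24) 'bdd': from fail(23)=1 chase 'd': 1 ⇒ 9;  out=∅∪out(9)=∅
  fail(7) 'adeb': from fail(6)=2 chase 'b': 2→16→0 ⇒ 22;  out=∅∪out(22)=∅
  fail(11) 'ddcd': from fail(10)=14 chase 'd': 14→0 ⇒ 1;  out=∅∪out(1)=∅
  fail(19) 'ecac': from fail(18)=4 chase 'c': 4→0 ⇒ 14;  out=∅∪out(14)=∅
  fail(25) 'bddb': from fail(24)=9 chase 'b': 9→1→0 ⇒ 22;  out={6}∪out(22)={6}
  fail(8) 'adebd': from fail(7)=22 chase 'd': 22 ⇒ 23;  out={2}∪out(23)={2}
  fail(12) 'ddcde': from fail(11)=1 chase 'e': 1 ⇒ 2;  out=∅∪out(2)={0}
  fail(20) 'ecacc': from fail(19)=14 chase 'c': 14 ⇒ 15;  out=∅∪out(15)={4}
  fail(13) 'ddcdee': from fail(12)=2 chase 'e': 2→16→0 ⇒ 16;  out={3}∪out(16)={3}
  fail(21) 'ecaccb': from fail(20)=15 chase 'b': 15→14→0 ⇒ 22;  out={5}∪out(22)={5}

Text stream:
[0] read 'b'  n0⇒n22
[1] read 'e'  n22⇒n16 ·f
[2] read 'b'  n16⇒n22 ·f
[3] read 'd'  n22⇒n23
[4] read 'd'  n23⇒n24
[5] read 'c'  n24⇒n10 ·f
[6] read 'd'  n10⇒n11
[7] read 'e'  n11⇒n12  → match P0@[6:7]
[8] read 'e'  n12⇒n13  → match P3@[3:8]
[9] read 'a'  n13⇒n4 ·f  → match P7@[9:9]
[10] read 'a'  n4⇒n4 ·f  → match P7@[10:10]
[11] read 'a'  n4⇒n4 ·f  → match P7@[11:11]
[12] read 'd'  n4⇒n5
[13] read 'c'  n5⇒n14 ·f
[14] read 'b'  n14⇒n22 ·f
[15] read 'a'  n22⇒n4 ·f  → match P7@[15:15]
[16] read 'b'  n4⇒n22 ·f
[17] read 'e'  n22⇒n16 ·f
[18] read 'a'  n16⇒n4 ·f  → match P7@[18:18]
[19] read 'c'  n4⇒n14 ·f
[20] read 'c'  n14⇒n15  → match P4@[19:20]
[21] read 'e'  n15⇒n16 ·f
[22] read 'e'  n16⇒n16 ·f
[23] read 'c'  n16⇒n17
[24] read 'a'  n17⇒n18  → match P7@[24:24]
[25] read 'c'  n18⇒n19
[26] read 'c'  n19⇒n20  → match P4@[25:26]
[27] read 'b'  n20⇒n21  → match P5@[22:27]
[28] read 'c'  n21⇒n14 ·f
[29] read 'e'  n14⇒n16 ·f
[30] read 'b'  n16⇒n22 ·f
[31] read 'a'  n22⇒n4 ·f  → match P7@[31:31]
[32] read 'c'  n4⇒n14 ·f
[33] read 'c'  n14⇒n15  → match P4@[32:33]
[34] read 'b'  n15⇒n22 ·f
[35] read 'd'  n22⇒n23
[36] read 'd'  n23⇒n24
[37] read 'b'  n24⇒n25  → match P6@[34:37]
[38] read 'b'  n25⇒n22 ·f
[39] read 'c'  n22⇒n14 ·f
[40] read 'e'  n14⇒n16 ·f
[41] read 'e'  n16⇒n16 ·f
[42] read 'd'  n16⇒n1 ·f
[43] read 'd'  n1⇒n9
[44] read 'c'  n9⇒n10
[45] read 'd'  n10⇒n11
[46] read 'e'  n11⇒n12  → match P0@[45:46]
[47] read 'e'  n12⇒n13  → match P3@[42:47]
[48] read 'b'  n13⇒n22 ·f
[49] read 'd'  n22⇒n23
[50] read 'd'  n23⇒n24
[51] read 'b'  n24⇒n25  → match P6@[48:51]
[52] read 'e'  n25⇒n16 ·f
[53] read 'c'  n16⇒n17
[54] read 'a'  n17⇒n18  → match P7@[54:54]
[55] read 'c'  n18⇒n19
[56] read 'c'  n19⇒n20  → match P4@[55:56]
[57] read 'b'  n20⇒n21  → match P5@[52:57]
[58] read 'a'  n21⇒n4 ·f  → match P7@[58:58]
[59] read 'c'  n4⇒n14 ·f
[60] read 'c'  n14⇒n15  → match P4@[59:60]
[61] read 'a'  n15⇒n4 ·f  → match P7@[61:61]
[62] read 'd'  n4⇒n5
[63] read 'e'  n5⇒n6  → match P0@[62:63]
[64] read 'b'  n6⇒n7
[65] read 'd'  n7⇒n8  → match P2@[61:65]
[66] read 'c'  n8⇒n14 ·f
[67] read 'c'  n14⇒n15  → match P4@[66:67]

Matches: [[7,0],[8,3],[9,7],[10,7],[11,7],[15,7],[18,7],[20,4],[24,7],[26,4],[27,5],[31,7],[33,4],[37,6],[46,0],[47,3],[51,6],[54,7],[56,4],[57,5],[58,7],[60,4],[61,7],[63,0],[65,2],[67,4]]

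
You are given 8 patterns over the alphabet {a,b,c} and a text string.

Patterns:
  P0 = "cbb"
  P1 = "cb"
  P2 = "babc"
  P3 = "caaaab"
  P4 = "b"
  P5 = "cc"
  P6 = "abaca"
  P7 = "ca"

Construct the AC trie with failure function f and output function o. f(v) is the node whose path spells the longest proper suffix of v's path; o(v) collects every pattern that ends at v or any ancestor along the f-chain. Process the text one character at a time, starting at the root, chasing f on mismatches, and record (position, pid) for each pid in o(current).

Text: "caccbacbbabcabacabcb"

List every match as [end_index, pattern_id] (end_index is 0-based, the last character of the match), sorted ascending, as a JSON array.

Construct AC machine:
Trie (insert patterns):
  0='ε' goto a→14 b→4 c→1
  1='c' goto a→8 b→2 c→13
  2='cb' goto b→3  ←P1
  3='cbb' goto ·  ←P0
  4='b' goto a→5  ←P4
  5='ba' goto b→6
  6='bab' goto c→7
  7='babc' goto ·  ←P2
  8='ca' goto a→9  ←P7
  9='caa' goto a→10
  10='caaa' goto a→11
  11='caaaa' goto b→12
  12='caaaab' goto ·  ←P3
  13='cc' goto ·  ←P5
  14='a' goto b→15
  15='ab' goto a→16
  16='aba' goto c→17
  17='abac' goto a→18
  18='abaca' goto ·  ←P6

BFS fail/out derivation:
  fail(1) 'c': from fail(0)=0 chase 'c': 0 ⇒ 0;  out=∅∪out(0)=∅
  fail(4) 'b': from fail(0)=0 chase 'b': 0 ⇒ 0;  out={4}∪out(0)={4}
  fail(14) 'a': from fail(0)=0 chase 'a': 0 ⇒ 0;  out=∅∪out(0)=∅
  fail(2) 'cb': from fail(1)=0 chase 'b': 0 ⇒ 4;  out={1}∪out(4)={1,4}
  fail(5) 'ba': from fail(4)=0 chase 'a': 0 ⇒ 14;  out=∅∪out(14)=∅
  fail(8) 'ca': from fail(1)=0 chase 'a': 0 ⇒ 14;  out={7}∪out(14)={7}
  fail(13) 'cc': from fail(1)=0 chase 'c': 0 ⇒ 1;  out={5}∪out(1)={5}
  fail(15) 'ab': from fail(14)=0 chase 'b': 0 ⇒ 4;  out=∅∪out(4)={4}
  fail(3) 'cbb': from fail(2)=4 chase 'b': 4→0 ⇒ 4;  out={0}∪out(4)={0,4}
  fail(6) 'bab': from fail(5)=14 chase 'b': 14 ⇒ 15;  out=∅∪out(15)={4}
  fail(9) 'caa': from fail(8)=14 chase 'a': 14→0 ⇒ 14;  out=∅∪out(14)=∅
  fail(16) 'aba': from fail(15)=4 chase 'a': 4 ⇒ 5;  out=∅∪out(5)=∅
  fail(7) 'babc': from fail(6)=15 chase 'c': 15→4→0 ⇒ 1;  out={2}∪out(1)={2}
  fail(10) 'caaa': from fail(9)=14 chase 'a': 14→0 ⇒ 14;  out=∅∪out(14)=∅
  fail(17) 'abac': from fail(16)=5 chase 'c': 5→14→0 ⇒ 1;  out=∅∪out(1)=∅
  fail(11) 'caaaa': from fail(10)=14 chase 'a': 14→0 ⇒ 14;  out=∅∪out(14)=∅
  fail(18) 'abaca': from fail(17)=1 chase 'a': 1 ⇒ 8;  out={6}∪out(8)={6,7}
  fail(12) 'caaaab': from fail(11)=14 chase 'b': 14 ⇒ 15;  out={3}∪out(15)={3,4}

Run:
[0] read 'c'  n0⇒n1
[1] read 'a'  n1⇒n8  emit P7@[0:1]
[2] read 'c'  n8⇒n1 (via fail)
[3] read 'c'  n1⇒n13  emit P5@[2:3]
[4] read 'b'  n13⇒n2 (via fail)  emit P1@[3:4],P4@[4:4]
[5] read 'a'  n2⇒n5 (via fail)
[6] read 'c'  n5⇒n1 (via fail)
[7] read 'b'  n1⇒n2  emit P1@[6:7],P4@[7:7]
[8] read 'b'  n2⇒n3  emit P0@[6:8],P4@[8:8]
[9] read 'a'  n3⇒n5 (via fail)
[10] read 'b'  n5⇒n6  emit P4@[10:10]
[11] read 'c'  n6⇒n7  emit P2@[8:11]
[12] read 'a'  n7⇒n8 (via fail)  emit P7@[11:12]
[13] read 'b'  n8⇒n15 (via fail)  emit P4@[13:13]
[14] read 'a'  n15⇒n16
[15] read 'c'  n16⇒n17
[16] read 'a'  n17⇒n18  emit P6@[12:16],P7@[15:16]
[17] read 'b'  n18⇒n15 (via fail)  emit P4@[17:17]
[18] read 'c'  n15⇒n1 (via fail)
[19] read 'b'  n1⇒n2  emit P1@[18:19],P4@[19:19]

All matches (sorted): [[1,7],[3,5],[4,1],[4,4],[7,1],[7,4],[8,0],[8,4],[10,4],[11,2],[12,7],[13,4],[16,6],[16,7],[17,4],[19,1],[19,4]]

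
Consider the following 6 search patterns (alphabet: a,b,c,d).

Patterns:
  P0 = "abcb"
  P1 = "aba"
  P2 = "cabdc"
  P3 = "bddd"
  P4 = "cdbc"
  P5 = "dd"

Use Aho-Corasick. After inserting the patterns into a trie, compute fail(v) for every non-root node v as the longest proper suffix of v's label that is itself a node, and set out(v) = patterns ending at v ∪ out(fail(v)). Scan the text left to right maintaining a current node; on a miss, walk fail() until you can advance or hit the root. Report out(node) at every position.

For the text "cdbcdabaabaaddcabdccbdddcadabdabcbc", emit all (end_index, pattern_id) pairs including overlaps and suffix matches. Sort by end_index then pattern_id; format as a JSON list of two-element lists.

Build automaton:
Trie nodes:
  0='ε' goto a→1 b→11 c→6 d→18
  1='a' goto b→2
  2='ab' goto a→5 c→3
  3='abc' goto b→4
  4='abcb' goto ·  ←P0
  5='aba' goto ·  ←P1
  6='c' goto a→7 d→15
  7='ca' goto b→8
  8='cab' goto d→9
  9='cabd' goto c→10
  10='cabdc' goto ·  ←P2
  11='b' goto d→12
  12='bd' goto d→13
  13='bdd' goto d→14
  14='bddd' goto ·  ←P3
  15='cd' goto b→16
  16='cdb' goto c→17
  17='cdbc' goto ·  ←P4
  18='d' goto d→19
  19='dd' goto ·  ←P5

Failure links (BFS by depth):
  fail(1) 'a': from fail(0)=0 chase 'a': 0 ⇒ 0;  out=∅∪out(0)=∅
  fail(6) 'c': from fail(0)=0 chase 'c': 0 ⇒ 0;  out=∅∪out(0)=∅
  fail(11) 'b': from fail(0)=0 chase 'b': 0 ⇒ 0;  out=∅∪out(0)=∅
  fail(18) 'd': from fail(0)=0 chase 'd': 0 ⇒ 0;  out=∅∪out(0)=∅
  fail(2) 'ab': from fail(1)=0 chase 'b': 0 ⇒ 11;  out=∅∪out(11)=∅
  fail(7) 'ca': from fail(6)=0 chase 'a': 0 ⇒ 1;  out=∅∪out(1)=∅
  fail(12) 'bd': from fail(11)=0 chase 'd': 0 ⇒ 18;  out=∅∪out(18)=∅
  fail(15) 'cd': from fail(6)=0 chase 'd': 0 ⇒ 18;  out=∅∪out(18)=∅
  fail(19) 'dd': from fail(18)=0 chase 'd': 0 ⇒ 18;  out={5}∪out(18)={5}
  fail(3) 'abc': from fail(2)=11 chase 'c': 11→0 ⇒ 6;  out=∅∪out(6)=∅
  fail(5) 'aba': from fail(2)=11 chase 'a': 11→0 ⇒ 1;  out={1}∪out(1)={1}
  fail(8) 'cab': from fail(7)=1 chase 'b': 1 ⇒ 2;  out=∅∪out(2)=∅
  fail(13) 'bdd': from fail(12)=18 chase 'd': 18 ⇒ 19;  out=∅∪out(19)={5}
  fail(16) 'cdb': from fail(15)=18 chase 'b': 18→0 ⇒ 11;  out=∅∪out(11)=∅
  fail(4) 'abcb': from fail(3)=6 chase 'b': 6→0 ⇒ 11;  out={0}∪out(11)={0}
  fail(9) 'cabd': from fail(8)=2 chase 'd': 2→11 ⇒ 12;  out=∅∪out(12)=∅
  fail(14) 'bddd': from fail(13)=19 chase 'd': 19→18 ⇒ 19;  out={3}∪out(19)={3,5}
  fail(17) 'cdbc': from fail(16)=11 chase 'c': 11→0 ⇒ 6;  out={4}∪out(6)={4}
  fail(10) 'cabdc': from fail(9)=12 chase 'c': 12→18→0 ⇒ 6;  out={2}∪out(6)={2}

Run:
i=0 'c': node 0→6
i=1 'd': node 6→15
i=2 'b': node 15→16
i=3 'c': node 16→17  emit P4@[0:3]
i=4 'd': node 17→15 (via fail)
i=5 'a': node 15→1 (via fail)
i=6 'b': node 1→2
i=7 'a': node 2→5  emit P1@[5:7]
i=8 'a': node 5→1 (via fail)
i=9 'b': node 1→2
i=10 'a': node 2→5  emit P1@[8:10]
i=11 'a': node 5→1 (via fail)
i=12 'd': node 1→18 (via fail)
i=13 'd': node 18→19  emit P5@[12:13]
i=14 'c': node 19→6 (via fail)
i=15 'a': node 6→7
i=16 'b': node 7→8
i=17 'd': node 8→9
i=18 'c': node 9→10  emit P2@[14:18]
i=19 'c': node 10→6 (via fail)
i=20 'b': node 6→11 (via fail)
i=21 'd': node 11→12
i=22 'd': node 12→13  emit P5@[21:22]
i=23 'd': node 13→14  emit P3@[20:23],P5@[22:23]
i=24 'c': node 14→6 (via fail)
i=25 'a': node 6→7
i=26 'd': node 7→18 (via fail)
i=27 'a': node 18→1 (via fail)
i=28 'b': node 1→2
i=29 'd': node 2→12 (via fail)
i=30 'a': node 12→1 (via fail)
i=31 'b': node 1→2
i=32 'c': node 2→3
i=33 'b': node 3→4  emit P0@[30:33]
i=34 'c': node 4→6 (via fail)

Result: [[3,4],[7,1],[10,1],[13,5],[18,2],[22,5],[23,3],[23,5],[33,0]]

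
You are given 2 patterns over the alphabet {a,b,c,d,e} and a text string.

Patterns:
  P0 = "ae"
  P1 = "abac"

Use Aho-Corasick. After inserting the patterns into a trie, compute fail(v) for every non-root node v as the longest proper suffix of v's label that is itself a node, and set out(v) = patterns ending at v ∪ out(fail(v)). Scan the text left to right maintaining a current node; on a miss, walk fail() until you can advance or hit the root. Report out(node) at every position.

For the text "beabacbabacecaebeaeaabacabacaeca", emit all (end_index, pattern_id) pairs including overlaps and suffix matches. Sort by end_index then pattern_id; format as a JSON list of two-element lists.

Construct AC machine:
Trie nodes:
  n0 'ε': a→1
  n1 'a': b→3 e→2
  n2 'ae': ·  [P0 ends]
  n3 'ab': a→4
  n4 'aba': c→5
  n5 'abac': ·  [P1 ends]

Failure links (BFS by depth):
  n1('a'): parent n0 fail=0; on 'a' 0 → fail=0;  out ∅∪∅=∅
  n2('ae'): parent n1 fail=0; on 'e' 0 → fail=0;  out {0}∪∅={0}
  n3('ab'): parent n1 fail=0; on 'b' 0 → fail=0;  out ∅∪∅=∅
  n4('aba'): parent n3 fail=0; on 'a' 0 → fail=1;  out ∅∪∅=∅
  n5('abac'): parent n4 fail=1; on 'c' 1→0 → fail=0;  out {1}∪∅={1}

Text stream:
[0] read 'b'  n0⇒n0
[1] read 'e'  n0⇒n0
[2] read 'a'  n0⇒n1
[3] read 'b'  n1⇒n3
[4] read 'a'  n3⇒n4
[5] read 'c'  n4⇒n5  → match P1@[2:5]
[6] read 'b'  n5⇒n0 (fail-walked)
[7] read 'a'  n0⇒n1
[8] read 'b'  n1⇒n3
[9] read 'a'  n3⇒n4
[10] read 'c'  n4⇒n5  → match P1@[7:10]
[11] read 'e'  n5⇒n0 (fail-walked)
[12] read 'c'  n0⇒n0
[13] read 'a'  n0⇒n1
[14] read 'e'  n1⇒n2  → match P0@[13:14]
[15] read 'b'  n2⇒n0 (fail-walked)
[16] read 'e'  n0⇒n0
[17] read 'a'  n0⇒n1
[18] read 'e'  n1⇒n2  → match P0@[17:18]
[19] read 'a'  n2⇒n1 (fail-walked)
[20] read 'a'  n1⇒n1 (fail-walked)
[21] read 'b'  n1⇒n3
[22] read 'a'  n3⇒n4
[23] read 'c'  n4⇒n5  → match P1@[20:23]
[24] read 'a'  n5⇒n1 (fail-walked)
[25] read 'b'  n1⇒n3
[26] read 'a'  n3⇒n4
[27] read 'c'  n4⇒n5  → match P1@[24:27]
[28] read 'a'  n5⇒n1 (fail-walked)
[29] read 'e'  n1⇒n2  → match P0@[28:29]
[30] read 'c'  n2⇒n0 (fail-walked)
[31] read 'a'  n0⇒n1

All matches (sorted): [[5,1],[10,1],[14,0],[18,0],[23,1],[27,1],[29,0]]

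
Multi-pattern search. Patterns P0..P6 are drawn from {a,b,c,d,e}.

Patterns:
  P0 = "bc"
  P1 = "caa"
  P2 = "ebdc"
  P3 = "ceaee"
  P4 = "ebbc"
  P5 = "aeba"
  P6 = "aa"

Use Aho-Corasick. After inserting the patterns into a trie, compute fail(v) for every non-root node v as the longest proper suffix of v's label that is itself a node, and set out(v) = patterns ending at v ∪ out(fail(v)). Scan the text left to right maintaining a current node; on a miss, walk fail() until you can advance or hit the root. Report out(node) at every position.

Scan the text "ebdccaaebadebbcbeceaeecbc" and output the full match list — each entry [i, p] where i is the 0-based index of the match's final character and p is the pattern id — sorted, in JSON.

Build automaton:
Trie (insert patterns):
  n0 'ε': a→16 b→1 c→3 e→6
  n1 'b': c→2
  n2 'bc': ·  ←P0
  n3 'c': a→4 e→10
  n4 'ca': a→5
  n5 'caa': ·  ←P1
  n6 'e': b→7
  n7 'eb': b→14 d→8
  n8 'ebd': c→9
  n9 'ebdc': ·  ←P2
  n10 'ce': a→11
  n11 'cea': e→12
  n12 'ceae': e→13
  n13 'ceaee': ·  ←P3
  n14 'ebb': c→15
  n15 'ebbc': ·  ←P4
  n16 'a': a→20 e→17
  n17 'ae': b→18
  n18 'aeb': a→19
  n19 'aeba': ·  ←P5
  n20 'aa': ·  ←P6

BFS fail/out derivation:
  fail(1) 'b': from fail(0)=0 chase 'b': 0 ⇒ 0;  out=∅∪out(0)=∅
  fail(3) 'c': from fail(0)=0 chase 'c': 0 ⇒ 0;  out=∅∪out(0)=∅
  fail(6) 'e': from fail(0)=0 chase 'e': 0 ⇒ 0;  out=∅∪out(0)=∅
  fail(16) 'a': from fail(0)=0 chase 'a': 0 ⇒ 0;  out=∅∪out(0)=∅
  fail(2) 'bc': from fail(1)=0 chase 'c': 0 ⇒ 3;  out={0}∪out(3)={0}
  fail(4) 'ca': from fail(3)=0 chase 'a': 0 ⇒ 16;  out=∅∪out(16)=∅
  fail(7) 'eb': from fail(6)=0 chase 'b': 0 ⇒ 1;  out=∅∪out(1)=∅
  fail(10) 'ce': from fail(3)=0 chase 'e': 0 ⇒ 6;  out=∅∪out(6)=∅
  fail(17) 'ae': from fail(16)=0 chase 'e': 0 ⇒ 6;  out=∅∪out(6)=∅
  fail(20) 'aa': from fail(16)=0 chase 'a': 0 ⇒ 16;  out={6}∪out(16)={6}
  fail(5) 'caa': from fail(4)=16 chase 'a': 16 ⇒ 20;  out={1}∪out(20)={1,6}
  fail(8) 'ebd': from fail(7)=1 chase 'd': 1→0 ⇒ 0;  out=∅∪out(0)=∅
  fail(11) 'cea': from fail(10)=6 chase 'a': 6→0 ⇒ 16;  out=∅∪out(16)=∅
  fail(14) 'ebb': from fail(7)=1 chase 'b': 1→0 ⇒ 1;  out=∅∪out(1)=∅
  fail(18) 'aeb': from fail(17)=6 chase 'b': 6 ⇒ 7;  out=∅∪out(7)=∅
  fail(9) 'ebdc': from fail(8)=0 chase 'c': 0 ⇒ 3;  out={2}∪out(3)={2}
  fail(12) 'ceae': from fail(11)=16 chase 'e': 16 ⇒ 17;  out=∅∪out(17)=∅
  fail(15) 'ebbc': from fail(14)=1 chase 'c': 1 ⇒ 2;  out={4}∪out(2)={0,4}
  fail(19) 'aeba': from fail(18)=7 chase 'a': 7→1→0 ⇒ 16;  out={5}∪out(16)={5}
  fail(13) 'ceaee': from fail(12)=17 chase 'e': 17→6→0 ⇒ 6;  out={3}∪out(6)={3}

Run:
[0] read 'e'  n0⇒n6
[1] read 'b'  n6⇒n7
[2] read 'd'  n7⇒n8
[3] read 'c'  n8⇒n9  ** P2@[0:3]
[4] read 'c'  n9⇒n3 (via fail)
[5] read 'a'  n3⇒n4
[6] read 'a'  n4⇒n5  ** P1@[4:6],P6@[5:6]
[7] read 'e'  n5⇒n17 (via fail)
[8] read 'b'  n17⇒n18
[9] read 'a'  n18⇒n19  ** P5@[6:9]
[10] read 'd'  n19⇒n0 (via fail)
[11] read 'e'  n0⇒n6
[12] read 'b'  n6⇒n7
[13] read 'b'  n7⇒n14
[14] read 'c'  n14⇒n15  ** P0@[13:14],P4@[11:14]
[15] read 'b'  n15⇒n1 (via fail)
[16] read 'e'  n1⇒n6 (via fail)
[17] read 'c'  n6⇒n3 (via fail)
[18] read 'e'  n3⇒n10
[19] read 'a'  n10⇒n11
[20] read 'e'  n11⇒n12
[21] read 'e'  n12⇒n13  ** P3@[17:21]
[22] read 'c'  n13⇒n3 (via fail)
[23] read 'b'  n3⇒n1 (via fail)
[24] read 'c'  n1⇒n2  ** P0@[23:24]

Result: [[3,2],[6,1],[6,6],[9,5],[14,0],[14,4],[21,3],[24,0]]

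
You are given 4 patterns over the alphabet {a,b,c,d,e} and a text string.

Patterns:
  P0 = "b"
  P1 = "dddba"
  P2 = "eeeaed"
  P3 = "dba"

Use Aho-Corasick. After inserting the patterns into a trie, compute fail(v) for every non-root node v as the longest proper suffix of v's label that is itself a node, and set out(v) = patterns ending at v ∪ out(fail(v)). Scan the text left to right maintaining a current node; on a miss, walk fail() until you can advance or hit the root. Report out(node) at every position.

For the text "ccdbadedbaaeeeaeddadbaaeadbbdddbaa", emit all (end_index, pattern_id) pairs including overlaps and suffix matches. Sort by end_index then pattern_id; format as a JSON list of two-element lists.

Construct AC machine:
Trie nodes:
  0='ε' goto b→1 d→2 e→7
  1='b' goto ·  ←P0
  2='d' goto b→13 d→3
  3='dd' goto d→4
  4='ddd' goto b→5
  5='dddb' goto a→6
  6='dddba' goto ·  ←P1
  7='e' goto e→8
  8='ee' goto e→9
  9='eee' goto a→10
  10='eeea' goto e→11
  11='eeeae' goto d→12
  12='eeeaed' goto ·  ←P2
  13='db' goto a→14
  14='dba' goto ·  ←P3

Failure links (BFS by depth):
  fail(1) 'b': from fail(0)=0 chase 'b': 0 ⇒ 0;  out={0}∪out(0)={0}
  fail(2) 'd': from fail(0)=0 chase 'd': 0 ⇒ 0;  out=∅∪out(0)=∅
  fail(7) 'e': from fail(0)=0 chase 'e': 0 ⇒ 0;  out=∅∪out(0)=∅
  fail(3) 'dd': from fail(2)=0 chase 'd': 0 ⇒ 2;  out=∅∪out(2)=∅
  fail(8) 'ee': from fail(7)=0 chase 'e': 0 ⇒ 7;  out=∅∪out(7)=∅
  fail(13) 'db': from fail(2)=0 chase 'b': 0 ⇒ 1;  out=∅∪out(1)={0}
  fail(4) 'ddd': from fail(3)=2 chase 'd': 2 ⇒ 3;  out=∅∪out(3)=∅
  fail(9) 'eee': from fail(8)=7 chase 'e': 7 ⇒ 8;  out=∅∪out(8)=∅
  fail(14) 'dba': from fail(13)=1 chase 'a': 1→0 ⇒ 0;  out={3}∪out(0)={3}
  fail(5) 'dddb': from fail(4)=3 chase 'b': 3→2 ⇒ 13;  out=∅∪out(13)={0}
  fail(10) 'eeea': from fail(9)=8 chase 'a': 8→7→0 ⇒ 0;  out=∅∪out(0)=∅
  fail(6) 'dddba': from fail(5)=13 chase 'a': 13 ⇒ 14;  out={1}∪out(14)={1,3}
  fail(11) 'eeeae': from fail(10)=0 chase 'e': 0 ⇒ 7;  out=∅∪out(7)=∅
  fail(12) 'eeeaed': from fail(11)=7 chase 'd': 7→0 ⇒ 2;  out={2}∪out(2)={2}

Run:
pos 0 'c': at 0
pos 1 'c': at 0
pos 2 'd': at 2
pos 3 'b': at 13  → match P0@[3:3]
pos 4 'a': at 14  → match P3@[2:4]
pos 5 'd': at 2 (fail-walked)
pos 6 'e': at 7 (fail-walked)
pos 7 'd': at 2 (fail-walked)
pos 8 'b': at 13  → match P0@[8:8]
pos 9 'a': at 14  → match P3@[7:9]
pos 10 'a': at 0 (fail-walked)
pos 11 'e': at 7
pos 12 'e': at 8
pos 13 'e': at 9
pos 14 'a': at 10
pos 15 'e': at 11
pos 16 'd': at 12  → match P2@[11:16]
pos 17 'd': at 3 (fail-walked)
pos 18 'a': at 0 (fail-walked)
pos 19 'd': at 2
pos 20 'b': at 13  → match P0@[20:20]
pos 21 'a': at 14  → match P3@[19:21]
pos 22 'a': at 0 (fail-walked)
pos 23 'e': at 7
pos 24 'a': at 0 (fail-walked)
pos 25 'd': at 2
pos 26 'b': at 13  → match P0@[26:26]
pos 27 'b': at 1 (fail-walked)  → match P0@[27:27]
pos 28 'd': at 2 (fail-walked)
pos 29 'd': at 3
pos 30 'd': at 4
pos 31 'b': at 5  → match P0@[31:31]
pos 32 'a': at 6  → match P1@[28:32],P3@[30:32]
pos 33 'a': at 0 (fail-walked)

Result: [[3,0],[4,3],[8,0],[9,3],[16,2],[20,0],[21,3],[26,0],[27,0],[31,0],[32,1],[32,3]]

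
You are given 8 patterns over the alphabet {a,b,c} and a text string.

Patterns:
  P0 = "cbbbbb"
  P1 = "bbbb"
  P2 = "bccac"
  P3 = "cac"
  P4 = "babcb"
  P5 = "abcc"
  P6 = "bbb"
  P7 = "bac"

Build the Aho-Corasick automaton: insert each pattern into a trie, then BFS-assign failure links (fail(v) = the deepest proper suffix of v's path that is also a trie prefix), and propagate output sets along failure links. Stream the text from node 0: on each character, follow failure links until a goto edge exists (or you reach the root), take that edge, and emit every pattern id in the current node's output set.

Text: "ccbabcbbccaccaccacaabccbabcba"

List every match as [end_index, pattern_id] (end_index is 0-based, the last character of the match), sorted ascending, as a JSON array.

Build automaton:
Trie (insert patterns):
  0='ε' goto a→21 b→7 c→1
  1='c' goto a→15 b→2
  2='cb' goto b→3
  3='cbb' goto b→4
  4='cbbb' goto b→5
  5='cbbbb' goto b→6
  6='cbbbbb' goto ·  ←P0
  7='b' goto a→17 b→8 c→11
  8='bb' goto b→9
  9='bbb' goto b→10  ←P6
  10='bbbb' goto ·  ←P1
  11='bc' goto c→12
  12='bcc' goto a→13
  13='bcca' goto c→14
  14='bccac' goto ·  ←P2
  15='ca' goto c→16
  16='cac' goto ·  ←P3
  17='ba' goto b→18 c→25
  18='bab' goto c→19
  19='babc' goto b→20
  20='babcb' goto ·  ←P4
  21='a' goto b→22
  22='ab' goto c→23
  23='abc' goto c→24
  24='abcc' goto ·  ←P5
  25='bac' goto ·  ←P7

Failure links (BFS by depth):
  n1('c'): parent n0 fail=0; on 'c' 0 → fail=0;  out ∅∪∅=∅
  n7('b'): parent n0 fail=0; on 'b' 0 → fail=0;  out ∅∪∅=∅
  n21('a'): parent n0 fail=0; on 'a' 0 → fail=0;  out ∅∪∅=∅
  n2('cb'): parent n1 fail=0; on 'b' 0 → fail=7;  out ∅∪∅=∅
  n8('bb'): parent n7 fail=0; on 'b' 0 → fail=7;  out ∅∪∅=∅
  n11('bc'): parent n7 fail=0; on 'c' 0 → fail=1;  out ∅∪∅=∅
  n15('ca'): parent n1 fail=0; on 'a' 0 → fail=21;  out ∅∪∅=∅
  n17('ba'): parent n7 fail=0; on 'a' 0 → fail=21;  out ∅∪∅=∅
  n22('ab'): parent n21 fail=0; on 'b' 0 → fail=7;  out ∅∪∅=∅
  n3('cbb'): parent n2 fail=7; on 'b' 7 → fail=8;  out ∅∪∅=∅
  n9('bbb'): parent n8 fail=7; on 'b' 7 → fail=8;  out {6}∪∅={6}
  n12('bcc'): parent n11 fail=1; on 'c' 1→0 → fail=1;  out ∅∪∅=∅
  n16('cac'): parent n15 fail=21; on 'c' 21→0 → fail=1;  out {3}∪∅={3}
  n18('bab'): parent n17 fail=21; on 'b' 21 → fail=22;  out ∅∪∅=∅
  n23('abc'): parent n22 fail=7; on 'c' 7 → fail=11;  out ∅∪∅=∅
  n25('bac'): parent n17 fail=21; on 'c' 21→0 → fail=1;  out {7}∪∅={7}
  n4('cbbb'): parent n3 fail=8; on 'b' 8 → fail=9;  out ∅∪{6}={6}
  n10('bbbb'): parent n9 fail=8; on 'b' 8 → fail=9;  out {1}∪{6}={1,6}
  n13('bcca'): parent n12 fail=1; on 'a' 1 → fail=15;  out ∅∪∅=∅
  n19('babc'): parent n18 fail=22; on 'c' 22 → fail=23;  out ∅∪∅=∅
  n24('abcc'): parent n23 fail=11; on 'c' 11 → fail=12;  out {5}∪∅={5}
  n5('cbbbb'): parent n4 fail=9; on 'b' 9 → fail=10;  out ∅∪{1,6}={1,6}
  n14('bccac'): parent n13 fail=15; on 'c' 15 → fail=16;  out {2}∪{3}={2,3}
  n20('babcb'): parent n19 fail=23; on 'b' 23→11→1 → fail=2;  out {4}∪∅={4}
  n6('cbbbbb'): parent n5 fail=10; on 'b' 10→9 → fail=10;  out {0}∪{1,6}={0,1,6}

Run:
i=0 'c': node 0→1
i=1 'c': node 1→1 (fail-walked)
i=2 'b': node 1→2
i=3 'a': node 2→17 (fail-walked)
i=4 'b': node 17→18
i=5 'c': node 18→19
i=6 'b': node 19→20  ** P4@[2:6]
i=7 'b': node 20→3 (fail-walked)
i=8 'c': node 3→11 (fail-walked)
i=9 'c': node 11→12
i=10 'a': node 12→13
i=11 'c': node 13→14  ** P2@[7:11],P3@[9:11]
i=12 'c': node 14→1 (fail-walked)
i=13 'a': node 1→15
i=14 'c': node 15→16  ** P3@[12:14]
i=15 'c': node 16→1 (fail-walked)
i=16 'a': node 1→15
i=17 'c': node 15→16  ** P3@[15:17]
i=18 'a': node 16→15 (fail-walked)
i=19 'a': node 15→21 (fail-walked)
i=20 'b': node 21→22
i=21 'c': node 22→23
i=22 'c': node 23→24  ** P5@[19:22]
i=23 'b': node 24→2 (fail-walked)
i=24 'a': node 2→17 (fail-walked)
i=25 'b': node 17→18
i=26 'c': node 18→19
i=27 'b': node 19→20  ** P4@[23:27]
i=28 'a': node 20→17 (fail-walked)

Result: [[6,4],[11,2],[11,3],[14,3],[17,3],[22,5],[27,4]]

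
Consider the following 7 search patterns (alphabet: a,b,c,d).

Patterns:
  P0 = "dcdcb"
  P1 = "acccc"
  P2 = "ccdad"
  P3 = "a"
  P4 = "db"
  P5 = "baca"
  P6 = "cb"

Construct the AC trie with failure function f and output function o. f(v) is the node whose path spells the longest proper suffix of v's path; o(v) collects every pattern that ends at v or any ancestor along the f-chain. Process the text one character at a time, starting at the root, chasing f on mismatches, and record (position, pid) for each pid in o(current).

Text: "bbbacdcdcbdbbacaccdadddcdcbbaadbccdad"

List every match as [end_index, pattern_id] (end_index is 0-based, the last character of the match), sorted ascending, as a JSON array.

Build automaton:
Trie (insert patterns):
  n0 'ε': a→6 b→17 c→11 d→1
  n1 'd': b→16 c→2
  n2 'dc': d→3
  n3 'dcd': c→4
  n4 'dcdc': b→5
  n5 'dcdcb': ·  [P0 ends]
  n6 'a': c→7  [P3 ends]
  n7 'ac': c→8
  n8 'acc': c→9
  n9 'accc': c→10
  n10 'acccc': ·  [P1 ends]
  n11 'c': b→21 c→12
  n12 'cc': d→13
  n13 'ccd': a→14
  n14 'ccda': d→15
  n15 'ccdad': ·  [P2 ends]
  n16 'db': ·  [P4 ends]
  n17 'b': a→18
  n18 'ba': c→19
  n19 'bac': a→20
  n20 'baca': ·  [P5 ends]
  n21 'cb': ·  [P6 ends]

Failure links (BFS by depth):
  n1('d'): parent n0 fail=0; on 'd' 0 → fail=0;  out ∅∪∅=∅
  n6('a'): parent n0 fail=0; on 'a' 0 → fail=0;  out {3}∪∅={3}
  n11('c'): parent n0 fail=0; on 'c' 0 → fail=0;  out ∅∪∅=∅
  n17('b'): parent n0 fail=0; on 'b' 0 → fail=0;  out ∅∪∅=∅
  n2('dc'): parent n1 fail=0; on 'c' 0 → fail=11;  out ∅∪∅=∅
  n7('ac'): parent n6 fail=0; on 'c' 0 → fail=11;  out ∅∪∅=∅
  n12('cc'): parent n11 fail=0; on 'c' 0 → fail=11;  out ∅∪∅=∅
  n16('db'): parent n1 fail=0; on 'b' 0 → fail=17;  out {4}∪∅={4}
  n18('ba'): parent n17 fail=0; on 'a' 0 → fail=6;  out ∅∪{3}={3}
  n21('cb'): parent n11 fail=0; on 'b' 0 → fail=17;  out {6}∪∅={6}
  n3('dcd'): parent n2 fail=11; on 'd' 11→0 → fail=1;  out ∅∪∅=∅
  n8('acc'): parent n7 fail=11; on 'c' 11 → fail=12;  out ∅∪∅=∅
  n13('ccd'): parent n12 fail=11; on 'd' 11→0 → fail=1;  out ∅∪∅=∅
  n19('bac'): parent n18 fail=6; on 'c' 6 → fail=7;  out ∅∪∅=∅
  n4('dcdc'): parent n3 fail=1; on 'c' 1 → fail=2;  out ∅∪∅=∅
  n9('accc'): parent n8 fail=12; on 'c' 12→11 → fail=12;  out ∅∪∅=∅
  n14('ccda'): parent n13 fail=1; on 'a' 1→0 → fail=6;  out ∅∪{3}={3}
  n20('baca'): parent n19 fail=7; on 'a' 7→11→0 → fail=6;  out {5}∪{3}={3,5}
  n5('dcdcb'): parent n4 fail=2; on 'b' 2→11 → fail=21;  out {0}∪{6}={0,6}
  n10('acccc'): parent n9 fail=12; on 'c' 12→11 → fail=12;  out {1}∪∅={1}
  n15('ccdad'): parent n14 fail=6; on 'd' 6→0 → fail=1;  out {2}∪∅={2}

Run:
pos 0 'b': at 17
pos 1 'b': at 17 ·f
pos 2 'b': at 17 ·f
pos 3 'a': at 18  ** P3@[3:3]
pos 4 'c': at 19
pos 5 'd': at 1 ·f
pos 6 'c': at 2
pos 7 'd': at 3
pos 8 'c': at 4
pos 9 'b': at 5  ** P0@[5:9],P6@[8:9]
pos 10 'd': at 1 ·f
pos 11 'b': at 16  ** P4@[10:11]
pos 12 'b': at 17 ·f
pos 13 'a': at 18  ** P3@[13:13]
pos 14 'c': at 19
pos 15 'a': at 20  ** P3@[15:15],P5@[12:15]
pos 16 'c': at 7 ·f
pos 17 'c': at 8
pos 18 'd': at 13 ·f
pos 19 'a': at 14  ** P3@[19:19]
pos 20 'd': at 15  ** P2@[16:20]
pos 21 'd': at 1 ·f
pos 22 'd': at 1 ·f
pos 23 'c': at 2
pos 24 'd': at 3
pos 25 'c': at 4
pos 26 'b': at 5  ** P0@[22:26],P6@[25:26]
pos 27 'b': at 17 ·f
pos 28 'a': at 18  ** P3@[28:28]
pos 29 'a': at 6 ·f  ** P3@[29:29]
pos 30 'd': at 1 ·f
pos 31 'b': at 16  ** P4@[30:31]
pos 32 'c': at 11 ·f
pos 33 'c': at 12
pos 34 'd': at 13
pos 35 'a': at 14  ** P3@[35:35]
pos 36 'd': at 15  ** P2@[32:36]

Result: [[3,3],[9,0],[9,6],[11,4],[13,3],[15,3],[15,5],[19,3],[20,2],[26,0],[26,6],[28,3],[29,3],[31,4],[35,3],[36,2]]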